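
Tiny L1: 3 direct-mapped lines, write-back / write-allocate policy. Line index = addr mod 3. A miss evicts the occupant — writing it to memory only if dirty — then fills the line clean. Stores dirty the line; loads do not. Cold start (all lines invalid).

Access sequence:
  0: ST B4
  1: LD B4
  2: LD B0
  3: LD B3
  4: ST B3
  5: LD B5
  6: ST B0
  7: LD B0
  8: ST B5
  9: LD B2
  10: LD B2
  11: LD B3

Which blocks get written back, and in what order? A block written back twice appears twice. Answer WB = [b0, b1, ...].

0: W B4 → L1 miss [D]
1: R B4 → L1 hit [D]
2: R B0 → L0 miss [-]
3: R B3 → L0 miss [-]
4: W B3 → L0 hit [D]
5: R B5 → L2 miss [-]
6: W B0 → L0 miss wb→B3 [D]
7: R B0 → L0 hit [D]
8: W B5 → L2 hit [D]
9: R B2 → L2 miss wb→B5 [-]
10: R B2 → L2 hit [-]
11: R B3 → L0 miss wb→B0 [-]

WB = [3, 5, 0]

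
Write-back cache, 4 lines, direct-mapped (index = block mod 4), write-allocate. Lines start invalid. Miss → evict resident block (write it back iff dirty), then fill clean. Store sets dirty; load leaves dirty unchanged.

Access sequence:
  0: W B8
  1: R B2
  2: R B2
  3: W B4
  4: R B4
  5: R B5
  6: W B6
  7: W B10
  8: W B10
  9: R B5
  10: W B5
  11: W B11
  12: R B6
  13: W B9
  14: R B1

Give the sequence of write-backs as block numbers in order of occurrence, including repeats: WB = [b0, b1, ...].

0: W B8 -> L0 miss  d=D]
1: R B2 -> L2 miss  d=-]
2: R B2 -> L2 hit  d=-]
3: W B4 -> L0 miss wb->B8  d=D]
4: R B4 -> L0 hit  d=D]
5: R B5 -> L1 miss  d=-]
6: W B6 -> L2 miss  d=D]
7: W B10 -> L2 miss wb->B6  d=D]
8: W B10 -> L2 hit  d=D]
9: R B5 -> L1 hit  d=-]
10: W B5 -> L1 hit  d=D]
11: W B11 -> L3 miss  d=D]
12: R B6 -> L2 miss wb->B10  d=-]
13: W B9 -> L1 miss wb->B5  d=D]
14: R B1 -> L1 miss wb->B9  d=-]

WB = [8, 6, 10, 5, 9]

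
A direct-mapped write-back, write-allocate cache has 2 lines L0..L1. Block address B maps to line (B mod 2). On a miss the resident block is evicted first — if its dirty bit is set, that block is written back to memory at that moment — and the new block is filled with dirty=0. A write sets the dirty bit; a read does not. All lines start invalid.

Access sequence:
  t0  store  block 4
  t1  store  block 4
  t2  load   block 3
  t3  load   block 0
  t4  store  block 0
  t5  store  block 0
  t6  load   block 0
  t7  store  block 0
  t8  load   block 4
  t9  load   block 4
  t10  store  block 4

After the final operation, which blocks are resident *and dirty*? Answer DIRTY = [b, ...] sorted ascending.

DIRTY = [4]

  0 | W B4 → L0 miss [D]
  1 | W B4 → L0 hit [D]
  2 | R B3 → L1 miss [-]
  3 | R B0 → L0 miss wb→B4 [-]
  4 | W B0 → L0 hit [D]
  5 | W B0 → L0 hit [D]
  6 | R B0 → L0 hit [D]
  7 | W B0 → L0 hit [D]
  8 | R B4 → L0 miss wb→B0 [-]
  9 | R B4 → L0 hit [-]
  10 | W B4 → L0 hit [D]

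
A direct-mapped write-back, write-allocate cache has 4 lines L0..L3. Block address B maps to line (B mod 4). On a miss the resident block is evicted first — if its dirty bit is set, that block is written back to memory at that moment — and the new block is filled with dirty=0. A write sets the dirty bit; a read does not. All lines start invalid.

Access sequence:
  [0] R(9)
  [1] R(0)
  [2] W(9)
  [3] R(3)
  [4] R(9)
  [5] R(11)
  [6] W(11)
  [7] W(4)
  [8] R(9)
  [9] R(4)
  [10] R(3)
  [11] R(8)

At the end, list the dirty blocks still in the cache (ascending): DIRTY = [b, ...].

  0 | R B9 → L1 miss [-]
  1 | R B0 → L0 miss [-]
  2 | W B9 → L1 hit [D]
  3 | R B3 → L3 miss [-]
  4 | R B9 → L1 hit [D]
  5 | R B11 → L3 miss [-]
  6 | W B11 → L3 hit [D]
  7 | W B4 → L0 miss [D]
  8 | R B9 → L1 hit [D]
  9 | R B4 → L0 hit [D]
  10 | R B3 → L3 miss wb→B11 [-]
  11 | R B8 → L0 miss wb→B4 [-]

DIRTY = [9]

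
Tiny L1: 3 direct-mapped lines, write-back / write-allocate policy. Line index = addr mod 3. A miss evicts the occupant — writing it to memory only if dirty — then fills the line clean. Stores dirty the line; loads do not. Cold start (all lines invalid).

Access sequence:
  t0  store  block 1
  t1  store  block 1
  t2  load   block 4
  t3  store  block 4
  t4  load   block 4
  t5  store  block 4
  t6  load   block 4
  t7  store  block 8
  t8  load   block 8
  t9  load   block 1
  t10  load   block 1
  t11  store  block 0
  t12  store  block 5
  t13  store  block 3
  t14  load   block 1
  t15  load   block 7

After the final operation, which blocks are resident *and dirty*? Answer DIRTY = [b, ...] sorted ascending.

  0 | W B1 → L1 miss [D]
  1 | W B1 → L1 hit [D]
  2 | R B4 → L1 miss wb→B1 [-]
  3 | W B4 → L1 hit [D]
  4 | R B4 → L1 hit [D]
  5 | W B4 → L1 hit [D]
  6 | R B4 → L1 hit [D]
  7 | W B8 → L2 miss [D]
  8 | R B8 → L2 hit [D]
  9 | R B1 → L1 miss wb→B4 [-]
  10 | R B1 → L1 hit [-]
  11 | W B0 → L0 miss [D]
  12 | W B5 → L2 miss wb→B8 [D]
  13 | W B3 → L0 miss wb→B0 [D]
  14 | R B1 → L1 hit [-]
  15 | R B7 → L1 miss [-]

DIRTY = [3, 5]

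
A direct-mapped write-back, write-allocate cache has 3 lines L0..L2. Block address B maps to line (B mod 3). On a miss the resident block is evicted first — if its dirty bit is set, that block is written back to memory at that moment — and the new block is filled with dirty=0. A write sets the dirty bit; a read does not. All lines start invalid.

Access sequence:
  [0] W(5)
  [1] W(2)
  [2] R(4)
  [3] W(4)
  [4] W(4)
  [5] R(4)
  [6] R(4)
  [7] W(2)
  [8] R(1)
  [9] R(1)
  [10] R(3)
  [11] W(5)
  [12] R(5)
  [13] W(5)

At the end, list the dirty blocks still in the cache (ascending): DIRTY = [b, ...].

  0 | W B5 → L2 miss [D]
  1 | W B2 → L2 miss wb→B5 [D]
  2 | R B4 → L1 miss [-]
  3 | W B4 → L1 hit [D]
  4 | W B4 → L1 hit [D]
  5 | R B4 → L1 hit [D]
  6 | R B4 → L1 hit [D]
  7 | W B2 → L2 hit [D]
  8 | R B1 → L1 miss wb→B4 [-]
  9 | R B1 → L1 hit [-]
  10 | R B3 → L0 miss [-]
  11 | W B5 → L2 miss wb→B2 [D]
  12 | R B5 → L2 hit [D]
  13 | W B5 → L2 hit [D]

DIRTY = [5]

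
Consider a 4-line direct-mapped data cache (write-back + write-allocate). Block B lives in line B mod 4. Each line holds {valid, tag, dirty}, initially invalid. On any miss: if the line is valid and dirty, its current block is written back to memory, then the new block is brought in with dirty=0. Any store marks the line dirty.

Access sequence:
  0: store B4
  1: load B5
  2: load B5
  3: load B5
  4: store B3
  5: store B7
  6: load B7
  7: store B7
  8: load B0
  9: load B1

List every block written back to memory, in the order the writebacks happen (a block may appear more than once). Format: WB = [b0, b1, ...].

0: W B4 -> L0 miss  d=D]
1: R B5 -> L1 miss  d=-]
2: R B5 -> L1 hit  d=-]
3: R B5 -> L1 hit  d=-]
4: W B3 -> L3 miss  d=D]
5: W B7 -> L3 miss wb->B3  d=D]
6: R B7 -> L3 hit  d=D]
7: W B7 -> L3 hit  d=D]
8: R B0 -> L0 miss wb->B4  d=-]
9: R B1 -> L1 miss  d=-]

WB = [3, 4]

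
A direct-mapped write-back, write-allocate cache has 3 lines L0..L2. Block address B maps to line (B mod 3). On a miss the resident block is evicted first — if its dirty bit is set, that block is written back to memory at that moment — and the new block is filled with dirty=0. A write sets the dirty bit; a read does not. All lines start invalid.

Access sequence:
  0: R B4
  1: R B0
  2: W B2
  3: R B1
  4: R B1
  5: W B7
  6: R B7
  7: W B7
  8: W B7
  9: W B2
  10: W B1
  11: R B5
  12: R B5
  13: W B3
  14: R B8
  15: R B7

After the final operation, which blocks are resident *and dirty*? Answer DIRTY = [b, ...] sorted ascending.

DIRTY = [3]

  0 | R B4 → L1 miss [-]
  1 | R B0 → L0 miss [-]
  2 | W B2 → L2 miss [D]
  3 | R B1 → L1 miss [-]
  4 | R B1 → L1 hit [-]
  5 | W B7 → L1 miss [D]
  6 | R B7 → L1 hit [D]
  7 | W B7 → L1 hit [D]
  8 | W B7 → L1 hit [D]
  9 | W B2 → L2 hit [D]
  10 | W B1 → L1 miss wb→B7 [D]
  11 | R B5 → L2 miss wb→B2 [-]
  12 | R B5 → L2 hit [-]
  13 | W B3 → L0 miss [D]
  14 | R B8 → L2 miss [-]
  15 | R B7 → L1 miss wb→B1 [-]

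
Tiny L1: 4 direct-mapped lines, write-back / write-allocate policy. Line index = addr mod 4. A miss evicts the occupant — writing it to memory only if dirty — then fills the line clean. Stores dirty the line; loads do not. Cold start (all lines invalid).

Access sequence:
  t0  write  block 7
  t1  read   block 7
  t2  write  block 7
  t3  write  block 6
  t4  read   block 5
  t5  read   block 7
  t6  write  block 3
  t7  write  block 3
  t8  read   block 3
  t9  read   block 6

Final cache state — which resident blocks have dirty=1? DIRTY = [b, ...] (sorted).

DIRTY = [3, 6]

0: W B7 -> L3 miss  d=D]
1: R B7 -> L3 hit  d=D]
2: W B7 -> L3 hit  d=D]
3: W B6 -> L2 miss  d=D]
4: R B5 -> L1 miss  d=-]
5: R B7 -> L3 hit  d=D]
6: W B3 -> L3 miss wb->B7  d=D]
7: W B3 -> L3 hit  d=D]
8: R B3 -> L3 hit  d=D]
9: R B6 -> L2 hit  d=D]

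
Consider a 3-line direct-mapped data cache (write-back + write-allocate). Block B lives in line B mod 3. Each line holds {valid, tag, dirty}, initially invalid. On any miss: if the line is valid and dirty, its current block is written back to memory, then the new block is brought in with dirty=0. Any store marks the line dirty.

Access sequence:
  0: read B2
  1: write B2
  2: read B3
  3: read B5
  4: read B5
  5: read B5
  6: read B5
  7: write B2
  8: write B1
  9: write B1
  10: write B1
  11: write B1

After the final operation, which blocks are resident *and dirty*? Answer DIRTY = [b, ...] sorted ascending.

DIRTY = [1, 2]

  0 | R B2 → L2 miss [-]
  1 | W B2 → L2 hit [D]
  2 | R B3 → L0 miss [-]
  3 | R B5 → L2 miss wb→B2 [-]
  4 | R B5 → L2 hit [-]
  5 | R B5 → L2 hit [-]
  6 | R B5 → L2 hit [-]
  7 | W B2 → L2 miss [D]
  8 | W B1 → L1 miss [D]
  9 | W B1 → L1 hit [D]
  10 | W B1 → L1 hit [D]
  11 | W B1 → L1 hit [D]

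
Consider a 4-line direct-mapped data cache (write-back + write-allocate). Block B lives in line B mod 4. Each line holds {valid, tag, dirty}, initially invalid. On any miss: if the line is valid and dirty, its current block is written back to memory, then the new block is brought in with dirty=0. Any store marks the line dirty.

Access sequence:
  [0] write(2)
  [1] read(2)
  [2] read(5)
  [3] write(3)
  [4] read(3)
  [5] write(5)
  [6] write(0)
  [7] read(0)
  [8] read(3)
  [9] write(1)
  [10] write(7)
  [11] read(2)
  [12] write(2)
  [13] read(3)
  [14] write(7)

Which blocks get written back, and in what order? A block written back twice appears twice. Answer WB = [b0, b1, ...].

WB = [5, 3, 7]

  0 | W B2 → L2 miss [D]
  1 | R B2 → L2 hit [D]
  2 | R B5 → L1 miss [-]
  3 | W B3 → L3 miss [D]
  4 | R B3 → L3 hit [D]
  5 | W B5 → L1 hit [D]
  6 | W B0 → L0 miss [D]
  7 | R B0 → L0 hit [D]
  8 | R B3 → L3 hit [D]
  9 | W B1 → L1 miss wb→B5 [D]
  10 | W B7 → L3 miss wb→B3 [D]
  11 | R B2 → L2 hit [D]
  12 | W B2 → L2 hit [D]
  13 | R B3 → L3 miss wb→B7 [-]
  14 | W B7 → L3 miss [D]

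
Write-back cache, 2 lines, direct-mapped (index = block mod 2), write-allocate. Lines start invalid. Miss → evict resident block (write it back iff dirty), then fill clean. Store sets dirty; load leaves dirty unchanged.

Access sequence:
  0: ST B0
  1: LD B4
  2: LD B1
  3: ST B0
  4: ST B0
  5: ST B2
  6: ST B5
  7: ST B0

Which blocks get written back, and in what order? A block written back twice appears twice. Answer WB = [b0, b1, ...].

WB = [0, 0, 2]

0: W B0 -> L0 miss  d=D]
1: R B4 -> L0 miss wb->B0  d=-]
2: R B1 -> L1 miss  d=-]
3: W B0 -> L0 miss  d=D]
4: W B0 -> L0 hit  d=D]
5: W B2 -> L0 miss wb->B0  d=D]
6: W B5 -> L1 miss  d=D]
7: W B0 -> L0 miss wb->B2  d=D]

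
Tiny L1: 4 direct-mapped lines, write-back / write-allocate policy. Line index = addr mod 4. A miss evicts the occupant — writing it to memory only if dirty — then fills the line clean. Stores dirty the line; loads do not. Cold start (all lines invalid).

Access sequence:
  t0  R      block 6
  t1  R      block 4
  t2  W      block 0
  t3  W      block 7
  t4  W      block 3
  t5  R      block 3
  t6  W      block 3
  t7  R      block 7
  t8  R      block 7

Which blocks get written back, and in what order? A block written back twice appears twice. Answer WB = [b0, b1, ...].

WB = [7, 3]

  0 | R B6 → L2 miss [-]
  1 | R B4 → L0 miss [-]
  2 | W B0 → L0 miss [D]
  3 | W B7 → L3 miss [D]
  4 | W B3 → L3 miss wb→B7 [D]
  5 | R B3 → L3 hit [D]
  6 | W B3 → L3 hit [D]
  7 | R B7 → L3 miss wb→B3 [-]
  8 | R B7 → L3 hit [-]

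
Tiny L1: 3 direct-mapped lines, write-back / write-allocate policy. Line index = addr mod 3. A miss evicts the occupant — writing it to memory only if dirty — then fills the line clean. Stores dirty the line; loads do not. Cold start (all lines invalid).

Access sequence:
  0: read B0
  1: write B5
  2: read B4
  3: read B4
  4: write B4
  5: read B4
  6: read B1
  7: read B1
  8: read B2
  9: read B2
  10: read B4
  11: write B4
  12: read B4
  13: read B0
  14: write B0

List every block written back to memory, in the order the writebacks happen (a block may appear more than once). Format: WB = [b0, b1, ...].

0: R B0 → L0 miss [-]
1: W B5 → L2 miss [D]
2: R B4 → L1 miss [-]
3: R B4 → L1 hit [-]
4: W B4 → L1 hit [D]
5: R B4 → L1 hit [D]
6: R B1 → L1 miss wb→B4 [-]
7: R B1 → L1 hit [-]
8: R B2 → L2 miss wb→B5 [-]
9: R B2 → L2 hit [-]
10: R B4 → L1 miss [-]
11: W B4 → L1 hit [D]
12: R B4 → L1 hit [D]
13: R B0 → L0 hit [-]
14: W B0 → L0 hit [D]

WB = [4, 5]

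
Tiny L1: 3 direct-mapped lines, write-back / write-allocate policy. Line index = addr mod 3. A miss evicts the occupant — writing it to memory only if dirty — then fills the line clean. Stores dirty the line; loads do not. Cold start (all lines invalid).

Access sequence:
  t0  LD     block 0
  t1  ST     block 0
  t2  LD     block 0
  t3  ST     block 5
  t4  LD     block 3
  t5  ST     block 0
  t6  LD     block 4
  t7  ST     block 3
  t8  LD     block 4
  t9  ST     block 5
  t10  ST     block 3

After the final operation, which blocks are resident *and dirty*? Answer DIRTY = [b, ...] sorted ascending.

  0 | R B0 → L0 miss [-]
  1 | W B0 → L0 hit [D]
  2 | R B0 → L0 hit [D]
  3 | W B5 → L2 miss [D]
  4 | R B3 → L0 miss wb→B0 [-]
  5 | W B0 → L0 miss [D]
  6 | R B4 → L1 miss [-]
  7 | W B3 → L0 miss wb→B0 [D]
  8 | R B4 → L1 hit [-]
  9 | W B5 → L2 hit [D]
  10 | W B3 → L0 hit [D]

DIRTY = [3, 5]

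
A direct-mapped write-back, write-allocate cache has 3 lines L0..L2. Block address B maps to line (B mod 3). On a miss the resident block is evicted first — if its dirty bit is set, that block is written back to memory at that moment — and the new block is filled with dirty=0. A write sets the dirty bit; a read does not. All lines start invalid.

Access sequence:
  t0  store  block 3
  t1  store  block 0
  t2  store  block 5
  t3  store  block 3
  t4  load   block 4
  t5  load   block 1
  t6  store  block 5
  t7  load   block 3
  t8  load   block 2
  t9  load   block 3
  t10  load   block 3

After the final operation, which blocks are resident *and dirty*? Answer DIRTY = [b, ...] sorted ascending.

0: W B3 -> L0 miss  d=D]
1: W B0 -> L0 miss wb->B3  d=D]
2: W B5 -> L2 miss  d=D]
3: W B3 -> L0 miss wb->B0  d=D]
4: R B4 -> L1 miss  d=-]
5: R B1 -> L1 miss  d=-]
6: W B5 -> L2 hit  d=D]
7: R B3 -> L0 hit  d=D]
8: R B2 -> L2 miss wb->B5  d=-]
9: R B3 -> L0 hit  d=D]
10: R B3 -> L0 hit  d=D]

DIRTY = [3]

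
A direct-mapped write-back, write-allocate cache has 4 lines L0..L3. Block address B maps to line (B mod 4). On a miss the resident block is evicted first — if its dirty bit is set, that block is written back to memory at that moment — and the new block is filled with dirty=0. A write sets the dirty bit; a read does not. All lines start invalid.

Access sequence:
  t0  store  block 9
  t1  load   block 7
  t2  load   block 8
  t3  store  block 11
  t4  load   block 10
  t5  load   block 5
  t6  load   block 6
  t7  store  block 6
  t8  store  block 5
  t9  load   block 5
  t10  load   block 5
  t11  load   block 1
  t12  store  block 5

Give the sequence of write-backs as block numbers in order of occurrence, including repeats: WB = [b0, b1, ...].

0: W B9 -> L1 miss  d=D]
1: R B7 -> L3 miss  d=-]
2: R B8 -> L0 miss  d=-]
3: W B11 -> L3 miss  d=D]
4: R B10 -> L2 miss  d=-]
5: R B5 -> L1 miss wb->B9  d=-]
6: R B6 -> L2 miss  d=-]
7: W B6 -> L2 hit  d=D]
8: W B5 -> L1 hit  d=D]
9: R B5 -> L1 hit  d=D]
10: R B5 -> L1 hit  d=D]
11: R B1 -> L1 miss wb->B5  d=-]
12: W B5 -> L1 miss  d=D]

WB = [9, 5]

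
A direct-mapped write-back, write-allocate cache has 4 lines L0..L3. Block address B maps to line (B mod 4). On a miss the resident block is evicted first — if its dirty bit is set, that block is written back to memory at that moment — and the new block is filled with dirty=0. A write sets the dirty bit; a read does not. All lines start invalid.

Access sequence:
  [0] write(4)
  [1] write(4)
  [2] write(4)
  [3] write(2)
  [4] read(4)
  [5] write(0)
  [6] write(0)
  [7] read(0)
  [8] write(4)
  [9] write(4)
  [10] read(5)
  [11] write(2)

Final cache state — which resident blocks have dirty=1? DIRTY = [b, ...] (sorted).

DIRTY = [2, 4]

0: W B4 -> L0 miss  d=D]
1: W B4 -> L0 hit  d=D]
2: W B4 -> L0 hit  d=D]
3: W B2 -> L2 miss  d=D]
4: R B4 -> L0 hit  d=D]
5: W B0 -> L0 miss wb->B4  d=D]
6: W B0 -> L0 hit  d=D]
7: R B0 -> L0 hit  d=D]
8: W B4 -> L0 miss wb->B0  d=D]
9: W B4 -> L0 hit  d=D]
10: R B5 -> L1 miss  d=-]
11: W B2 -> L2 hit  d=D]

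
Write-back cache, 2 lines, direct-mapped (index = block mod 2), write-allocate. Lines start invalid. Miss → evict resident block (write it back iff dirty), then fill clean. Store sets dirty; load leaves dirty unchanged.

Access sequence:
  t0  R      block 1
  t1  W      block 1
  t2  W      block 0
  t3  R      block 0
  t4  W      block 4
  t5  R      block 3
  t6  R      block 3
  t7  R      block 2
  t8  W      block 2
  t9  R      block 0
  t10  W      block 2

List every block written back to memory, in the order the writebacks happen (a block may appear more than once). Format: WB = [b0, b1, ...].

0: R B1 → L1 miss [-]
1: W B1 → L1 hit [D]
2: W B0 → L0 miss [D]
3: R B0 → L0 hit [D]
4: W B4 → L0 miss wb→B0 [D]
5: R B3 → L1 miss wb→B1 [-]
6: R B3 → L1 hit [-]
7: R B2 → L0 miss wb→B4 [-]
8: W B2 → L0 hit [D]
9: R B0 → L0 miss wb→B2 [-]
10: W B2 → L0 miss [D]

WB = [0, 1, 4, 2]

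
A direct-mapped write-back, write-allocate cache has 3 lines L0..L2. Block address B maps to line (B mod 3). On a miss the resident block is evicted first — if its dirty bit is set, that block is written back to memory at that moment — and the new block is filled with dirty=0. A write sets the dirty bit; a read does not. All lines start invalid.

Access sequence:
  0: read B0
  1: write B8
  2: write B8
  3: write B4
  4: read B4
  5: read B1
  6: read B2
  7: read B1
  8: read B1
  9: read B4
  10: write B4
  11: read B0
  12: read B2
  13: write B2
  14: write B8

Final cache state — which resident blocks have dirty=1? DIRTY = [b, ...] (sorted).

DIRTY = [4, 8]

0: R B0 -> L0 miss  d=-]
1: W B8 -> L2 miss  d=D]
2: W B8 -> L2 hit  d=D]
3: W B4 -> L1 miss  d=D]
4: R B4 -> L1 hit  d=D]
5: R B1 -> L1 miss wb->B4  d=-]
6: R B2 -> L2 miss wb->B8  d=-]
7: R B1 -> L1 hit  d=-]
8: R B1 -> L1 hit  d=-]
9: R B4 -> L1 miss  d=-]
10: W B4 -> L1 hit  d=D]
11: R B0 -> L0 hit  d=-]
12: R B2 -> L2 hit  d=-]
13: W B2 -> L2 hit  d=D]
14: W B8 -> L2 miss wb->B2  d=D]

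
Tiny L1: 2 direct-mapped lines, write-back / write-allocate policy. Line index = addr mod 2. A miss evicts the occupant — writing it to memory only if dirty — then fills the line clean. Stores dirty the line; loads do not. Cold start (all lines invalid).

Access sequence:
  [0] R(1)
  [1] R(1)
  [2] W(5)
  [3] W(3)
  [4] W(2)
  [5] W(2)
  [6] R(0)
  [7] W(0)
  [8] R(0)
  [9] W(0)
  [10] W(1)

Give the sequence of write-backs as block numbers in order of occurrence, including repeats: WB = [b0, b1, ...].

0: R B1 → L1 miss [-]
1: R B1 → L1 hit [-]
2: W B5 → L1 miss [D]
3: W B3 → L1 miss wb→B5 [D]
4: W B2 → L0 miss [D]
5: W B2 → L0 hit [D]
6: R B0 → L0 miss wb→B2 [-]
7: W B0 → L0 hit [D]
8: R B0 → L0 hit [D]
9: W B0 → L0 hit [D]
10: W B1 → L1 miss wb→B3 [D]

WB = [5, 2, 3]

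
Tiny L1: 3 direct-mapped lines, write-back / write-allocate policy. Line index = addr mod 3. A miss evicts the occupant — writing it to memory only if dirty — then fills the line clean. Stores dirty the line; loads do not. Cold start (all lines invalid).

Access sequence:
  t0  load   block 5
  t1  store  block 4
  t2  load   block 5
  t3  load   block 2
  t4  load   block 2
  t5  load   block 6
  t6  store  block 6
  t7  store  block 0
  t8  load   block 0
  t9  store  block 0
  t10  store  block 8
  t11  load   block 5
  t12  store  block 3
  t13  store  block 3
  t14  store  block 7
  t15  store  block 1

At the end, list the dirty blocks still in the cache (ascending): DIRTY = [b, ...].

0: R B5 -> L2 miss  d=-]
1: W B4 -> L1 miss  d=D]
2: R B5 -> L2 hit  d=-]
3: R B2 -> L2 miss  d=-]
4: R B2 -> L2 hit  d=-]
5: R B6 -> L0 miss  d=-]
6: W B6 -> L0 hit  d=D]
7: W B0 -> L0 miss wb->B6  d=D]
8: R B0 -> L0 hit  d=D]
9: W B0 -> L0 hit  d=D]
10: W B8 -> L2 miss  d=D]
11: R B5 -> L2 miss wb->B8  d=-]
12: W B3 -> L0 miss wb->B0  d=D]
13: W B3 -> L0 hit  d=D]
14: W B7 -> L1 miss wb->B4  d=D]
15: W B1 -> L1 miss wb->B7  d=D]

DIRTY = [1, 3]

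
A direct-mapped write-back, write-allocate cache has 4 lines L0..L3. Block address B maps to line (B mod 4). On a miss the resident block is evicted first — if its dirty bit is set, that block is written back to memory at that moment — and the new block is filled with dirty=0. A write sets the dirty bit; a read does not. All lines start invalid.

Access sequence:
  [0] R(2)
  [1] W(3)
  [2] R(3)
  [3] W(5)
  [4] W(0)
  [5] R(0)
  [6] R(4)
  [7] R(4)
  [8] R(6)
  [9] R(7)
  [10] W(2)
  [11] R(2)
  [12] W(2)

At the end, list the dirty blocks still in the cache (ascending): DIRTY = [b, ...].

0: R B2 -> L2 miss  d=-]
1: W B3 -> L3 miss  d=D]
2: R B3 -> L3 hit  d=D]
3: W B5 -> L1 miss  d=D]
4: W B0 -> L0 miss  d=D]
5: R B0 -> L0 hit  d=D]
6: R B4 -> L0 miss wb->B0  d=-]
7: R B4 -> L0 hit  d=-]
8: R B6 -> L2 miss  d=-]
9: R B7 -> L3 miss wb->B3  d=-]
10: W B2 -> L2 miss  d=D]
11: R B2 -> L2 hit  d=D]
12: W B2 -> L2 hit  d=D]

DIRTY = [2, 5]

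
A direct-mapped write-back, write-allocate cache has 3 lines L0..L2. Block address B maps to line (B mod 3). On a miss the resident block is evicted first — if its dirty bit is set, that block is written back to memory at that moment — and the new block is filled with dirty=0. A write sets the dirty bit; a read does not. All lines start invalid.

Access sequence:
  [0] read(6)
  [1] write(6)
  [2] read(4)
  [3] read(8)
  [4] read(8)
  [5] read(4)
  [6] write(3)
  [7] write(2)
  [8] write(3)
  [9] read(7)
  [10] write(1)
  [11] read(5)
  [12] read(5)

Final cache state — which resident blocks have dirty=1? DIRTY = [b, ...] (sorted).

0: R B6 -> L0 miss  d=-]
1: W B6 -> L0 hit  d=D]
2: R B4 -> L1 miss  d=-]
3: R B8 -> L2 miss  d=-]
4: R B8 -> L2 hit  d=-]
5: R B4 -> L1 hit  d=-]
6: W B3 -> L0 miss wb->B6  d=D]
7: W B2 -> L2 miss  d=D]
8: W B3 -> L0 hit  d=D]
9: R B7 -> L1 miss  d=-]
10: W B1 -> L1 miss  d=D]
11: R B5 -> L2 miss wb->B2  d=-]
12: R B5 -> L2 hit  d=-]

DIRTY = [1, 3]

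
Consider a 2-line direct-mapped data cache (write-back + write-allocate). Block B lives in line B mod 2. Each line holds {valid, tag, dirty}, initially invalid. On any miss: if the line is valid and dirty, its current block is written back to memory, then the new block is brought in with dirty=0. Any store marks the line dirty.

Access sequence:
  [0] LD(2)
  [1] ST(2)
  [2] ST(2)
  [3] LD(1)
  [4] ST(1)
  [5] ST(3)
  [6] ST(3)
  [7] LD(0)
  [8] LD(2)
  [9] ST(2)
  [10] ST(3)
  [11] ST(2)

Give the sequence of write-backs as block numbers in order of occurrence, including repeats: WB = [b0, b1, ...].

  0 | R B2 → L0 miss [-]
  1 | W B2 → L0 hit [D]
  2 | W B2 → L0 hit [D]
  3 | R B1 → L1 miss [-]
  4 | W B1 → L1 hit [D]
  5 | W B3 → L1 miss wb→B1 [D]
  6 | W B3 → L1 hit [D]
  7 | R B0 → L0 miss wb→B2 [-]
  8 | R B2 → L0 miss [-]
  9 | W B2 → L0 hit [D]
  10 | W B3 → L1 hit [D]
  11 | W B2 → L0 hit [D]

WB = [1, 2]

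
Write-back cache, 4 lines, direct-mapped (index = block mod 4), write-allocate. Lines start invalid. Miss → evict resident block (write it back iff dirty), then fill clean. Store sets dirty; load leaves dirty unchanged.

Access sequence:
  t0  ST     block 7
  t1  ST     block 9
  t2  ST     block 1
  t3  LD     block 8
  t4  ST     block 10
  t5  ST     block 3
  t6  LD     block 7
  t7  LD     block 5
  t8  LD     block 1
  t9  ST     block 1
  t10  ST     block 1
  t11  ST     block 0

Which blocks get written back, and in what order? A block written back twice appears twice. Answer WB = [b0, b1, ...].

WB = [9, 7, 3, 1]

0: W B7 → L3 miss [D]
1: W B9 → L1 miss [D]
2: W B1 → L1 miss wb→B9 [D]
3: R B8 → L0 miss [-]
4: W B10 → L2 miss [D]
5: W B3 → L3 miss wb→B7 [D]
6: R B7 → L3 miss wb→B3 [-]
7: R B5 → L1 miss wb→B1 [-]
8: R B1 → L1 miss [-]
9: W B1 → L1 hit [D]
10: W B1 → L1 hit [D]
11: W B0 → L0 miss [D]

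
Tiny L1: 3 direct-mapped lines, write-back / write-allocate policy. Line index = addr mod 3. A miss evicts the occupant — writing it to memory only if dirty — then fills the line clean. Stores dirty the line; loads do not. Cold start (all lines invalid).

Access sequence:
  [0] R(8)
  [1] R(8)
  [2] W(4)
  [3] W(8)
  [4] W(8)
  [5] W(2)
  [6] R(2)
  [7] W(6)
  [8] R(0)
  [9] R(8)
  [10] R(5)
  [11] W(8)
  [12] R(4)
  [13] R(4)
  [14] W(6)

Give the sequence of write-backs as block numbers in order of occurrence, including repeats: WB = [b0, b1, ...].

0: R B8 → L2 miss [-]
1: R B8 → L2 hit [-]
2: W B4 → L1 miss [D]
3: W B8 → L2 hit [D]
4: W B8 → L2 hit [D]
5: W B2 → L2 miss wb→B8 [D]
6: R B2 → L2 hit [D]
7: W B6 → L0 miss [D]
8: R B0 → L0 miss wb→B6 [-]
9: R B8 → L2 miss wb→B2 [-]
10: R B5 → L2 miss [-]
11: W B8 → L2 miss [D]
12: R B4 → L1 hit [D]
13: R B4 → L1 hit [D]
14: W B6 → L0 miss [D]

WB = [8, 6, 2]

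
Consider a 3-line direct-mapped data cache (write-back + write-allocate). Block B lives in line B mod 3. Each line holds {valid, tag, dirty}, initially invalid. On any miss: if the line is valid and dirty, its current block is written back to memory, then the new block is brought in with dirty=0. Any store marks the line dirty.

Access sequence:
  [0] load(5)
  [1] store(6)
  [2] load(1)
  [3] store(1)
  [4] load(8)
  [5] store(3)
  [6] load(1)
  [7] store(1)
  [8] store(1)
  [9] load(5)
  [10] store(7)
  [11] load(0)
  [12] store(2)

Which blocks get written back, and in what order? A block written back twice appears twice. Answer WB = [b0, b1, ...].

0: R B5 → L2 miss [-]
1: W B6 → L0 miss [D]
2: R B1 → L1 miss [-]
3: W B1 → L1 hit [D]
4: R B8 → L2 miss [-]
5: W B3 → L0 miss wb→B6 [D]
6: R B1 → L1 hit [D]
7: W B1 → L1 hit [D]
8: W B1 → L1 hit [D]
9: R B5 → L2 miss [-]
10: W B7 → L1 miss wb→B1 [D]
11: R B0 → L0 miss wb→B3 [-]
12: W B2 → L2 miss [D]

WB = [6, 1, 3]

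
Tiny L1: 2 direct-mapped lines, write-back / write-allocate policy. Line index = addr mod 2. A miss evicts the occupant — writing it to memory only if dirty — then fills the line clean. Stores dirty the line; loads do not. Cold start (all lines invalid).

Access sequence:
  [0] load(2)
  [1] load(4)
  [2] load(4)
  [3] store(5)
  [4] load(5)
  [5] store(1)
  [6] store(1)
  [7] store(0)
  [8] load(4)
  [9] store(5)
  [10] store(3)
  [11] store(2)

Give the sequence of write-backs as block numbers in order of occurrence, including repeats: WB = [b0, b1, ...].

0: R B2 → L0 miss [-]
1: R B4 → L0 miss [-]
2: R B4 → L0 hit [-]
3: W B5 → L1 miss [D]
4: R B5 → L1 hit [D]
5: W B1 → L1 miss wb→B5 [D]
6: W B1 → L1 hit [D]
7: W B0 → L0 miss [D]
8: R B4 → L0 miss wb→B0 [-]
9: W B5 → L1 miss wb→B1 [D]
10: W B3 → L1 miss wb→B5 [D]
11: W B2 → L0 miss [D]

WB = [5, 0, 1, 5]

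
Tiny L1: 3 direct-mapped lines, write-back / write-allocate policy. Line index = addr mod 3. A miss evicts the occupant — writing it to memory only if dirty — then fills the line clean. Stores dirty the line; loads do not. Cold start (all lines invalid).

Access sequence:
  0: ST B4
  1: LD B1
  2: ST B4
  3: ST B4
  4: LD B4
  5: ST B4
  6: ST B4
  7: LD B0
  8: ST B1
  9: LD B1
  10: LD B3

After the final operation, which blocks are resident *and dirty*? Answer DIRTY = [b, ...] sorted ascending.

DIRTY = [1]

0: W B4 -> L1 miss  d=D]
1: R B1 -> L1 miss wb->B4  d=-]
2: W B4 -> L1 miss  d=D]
3: W B4 -> L1 hit  d=D]
4: R B4 -> L1 hit  d=D]
5: W B4 -> L1 hit  d=D]
6: W B4 -> L1 hit  d=D]
7: R B0 -> L0 miss  d=-]
8: W B1 -> L1 miss wb->B4  d=D]
9: R B1 -> L1 hit  d=D]
10: R B3 -> L0 miss  d=-]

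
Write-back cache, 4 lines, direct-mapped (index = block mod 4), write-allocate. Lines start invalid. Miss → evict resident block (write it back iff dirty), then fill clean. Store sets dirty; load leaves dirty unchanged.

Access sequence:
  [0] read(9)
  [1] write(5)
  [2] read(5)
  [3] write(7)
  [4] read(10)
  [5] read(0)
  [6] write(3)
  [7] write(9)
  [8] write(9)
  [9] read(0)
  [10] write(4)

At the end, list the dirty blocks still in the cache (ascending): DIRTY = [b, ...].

DIRTY = [3, 4, 9]

  0 | R B9 → L1 miss [-]
  1 | W B5 → L1 miss [D]
  2 | R B5 → L1 hit [D]
  3 | W B7 → L3 miss [D]
  4 | R B10 → L2 miss [-]
  5 | R B0 → L0 miss [-]
  6 | W B3 → L3 miss wb→B7 [D]
  7 | W B9 → L1 miss wb→B5 [D]
  8 | W B9 → L1 hit [D]
  9 | R B0 → L0 hit [-]
  10 | W B4 → L0 miss [D]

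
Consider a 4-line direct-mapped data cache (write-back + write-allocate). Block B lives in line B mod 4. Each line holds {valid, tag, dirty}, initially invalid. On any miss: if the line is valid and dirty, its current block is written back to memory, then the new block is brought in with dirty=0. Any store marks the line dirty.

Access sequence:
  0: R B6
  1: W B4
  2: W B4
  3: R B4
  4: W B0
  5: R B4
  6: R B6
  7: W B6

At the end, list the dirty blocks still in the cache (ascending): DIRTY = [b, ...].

DIRTY = [6]

  0 | R B6 → L2 miss [-]
  1 | W B4 → L0 miss [D]
  2 | W B4 → L0 hit [D]
  3 | R B4 → L0 hit [D]
  4 | W B0 → L0 miss wb→B4 [D]
  5 | R B4 → L0 miss wb→B0 [-]
  6 | R B6 → L2 hit [-]
  7 | W B6 → L2 hit [D]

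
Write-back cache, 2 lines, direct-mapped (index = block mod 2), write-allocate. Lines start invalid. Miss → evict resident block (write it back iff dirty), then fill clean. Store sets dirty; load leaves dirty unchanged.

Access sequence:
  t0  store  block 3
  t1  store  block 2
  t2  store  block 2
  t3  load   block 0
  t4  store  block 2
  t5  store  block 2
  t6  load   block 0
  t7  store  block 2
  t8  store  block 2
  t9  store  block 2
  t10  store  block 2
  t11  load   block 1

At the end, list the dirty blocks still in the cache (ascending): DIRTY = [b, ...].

  0 | W B3 → L1 miss [D]
  1 | W B2 → L0 miss [D]
  2 | W B2 → L0 hit [D]
  3 | R B0 → L0 miss wb→B2 [-]
  4 | W B2 → L0 miss [D]
  5 | W B2 → L0 hit [D]
  6 | R B0 → L0 miss wb→B2 [-]
  7 | W B2 → L0 miss [D]
  8 | W B2 → L0 hit [D]
  9 | W B2 → L0 hit [D]
  10 | W B2 → L0 hit [D]
  11 | R B1 → L1 miss wb→B3 [-]

DIRTY = [2]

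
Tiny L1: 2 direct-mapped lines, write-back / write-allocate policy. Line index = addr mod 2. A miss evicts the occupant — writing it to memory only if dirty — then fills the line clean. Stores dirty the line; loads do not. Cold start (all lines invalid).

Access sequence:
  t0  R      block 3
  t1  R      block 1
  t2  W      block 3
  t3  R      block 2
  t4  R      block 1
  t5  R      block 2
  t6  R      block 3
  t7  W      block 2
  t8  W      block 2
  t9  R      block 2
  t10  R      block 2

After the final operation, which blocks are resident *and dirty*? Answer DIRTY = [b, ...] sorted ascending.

0: R B3 -> L1 miss  d=-]
1: R B1 -> L1 miss  d=-]
2: W B3 -> L1 miss  d=D]
3: R B2 -> L0 miss  d=-]
4: R B1 -> L1 miss wb->B3  d=-]
5: R B2 -> L0 hit  d=-]
6: R B3 -> L1 miss  d=-]
7: W B2 -> L0 hit  d=D]
8: W B2 -> L0 hit  d=D]
9: R B2 -> L0 hit  d=D]
10: R B2 -> L0 hit  d=D]

DIRTY = [2]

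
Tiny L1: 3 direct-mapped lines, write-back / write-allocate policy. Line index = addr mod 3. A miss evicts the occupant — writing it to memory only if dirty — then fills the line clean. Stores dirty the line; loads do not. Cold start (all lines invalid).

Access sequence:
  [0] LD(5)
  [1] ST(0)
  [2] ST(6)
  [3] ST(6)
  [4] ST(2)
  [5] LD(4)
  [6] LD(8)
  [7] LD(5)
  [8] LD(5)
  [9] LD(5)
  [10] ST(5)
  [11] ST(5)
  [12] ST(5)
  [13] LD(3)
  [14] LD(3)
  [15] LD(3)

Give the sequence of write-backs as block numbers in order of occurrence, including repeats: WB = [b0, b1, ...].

0: R B5 -> L2 miss  d=-]
1: W B0 -> L0 miss  d=D]
2: W B6 -> L0 miss wb->B0  d=D]
3: W B6 -> L0 hit  d=D]
4: W B2 -> L2 miss  d=D]
5: R B4 -> L1 miss  d=-]
6: R B8 -> L2 miss wb->B2  d=-]
7: R B5 -> L2 miss  d=-]
8: R B5 -> L2 hit  d=-]
9: R B5 -> L2 hit  d=-]
10: W B5 -> L2 hit  d=D]
11: W B5 -> L2 hit  d=D]
12: W B5 -> L2 hit  d=D]
13: R B3 -> L0 miss wb->B6  d=-]
14: R B3 -> L0 hit  d=-]
15: R B3 -> L0 hit  d=-]

WB = [0, 2, 6]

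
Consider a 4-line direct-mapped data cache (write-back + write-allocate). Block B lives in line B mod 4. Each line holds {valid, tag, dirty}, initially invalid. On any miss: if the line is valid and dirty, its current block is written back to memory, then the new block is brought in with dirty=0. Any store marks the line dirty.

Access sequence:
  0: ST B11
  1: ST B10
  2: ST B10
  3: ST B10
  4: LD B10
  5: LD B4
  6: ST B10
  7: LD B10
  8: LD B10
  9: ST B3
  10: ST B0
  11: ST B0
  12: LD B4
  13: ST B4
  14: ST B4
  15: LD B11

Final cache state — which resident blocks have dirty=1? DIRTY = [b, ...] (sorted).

DIRTY = [4, 10]

  0 | W B11 → L3 miss [D]
  1 | W B10 → L2 miss [D]
  2 | W B10 → L2 hit [D]
  3 | W B10 → L2 hit [D]
  4 | R B10 → L2 hit [D]
  5 | R B4 → L0 miss [-]
  6 | W B10 → L2 hit [D]
  7 | R B10 → L2 hit [D]
  8 | R B10 → L2 hit [D]
  9 | W B3 → L3 miss wb→B11 [D]
  10 | W B0 → L0 miss [D]
  11 | W B0 → L0 hit [D]
  12 | R B4 → L0 miss wb→B0 [-]
  13 | W B4 → L0 hit [D]
  14 | W B4 → L0 hit [D]
  15 | R B11 → L3 miss wb→B3 [-]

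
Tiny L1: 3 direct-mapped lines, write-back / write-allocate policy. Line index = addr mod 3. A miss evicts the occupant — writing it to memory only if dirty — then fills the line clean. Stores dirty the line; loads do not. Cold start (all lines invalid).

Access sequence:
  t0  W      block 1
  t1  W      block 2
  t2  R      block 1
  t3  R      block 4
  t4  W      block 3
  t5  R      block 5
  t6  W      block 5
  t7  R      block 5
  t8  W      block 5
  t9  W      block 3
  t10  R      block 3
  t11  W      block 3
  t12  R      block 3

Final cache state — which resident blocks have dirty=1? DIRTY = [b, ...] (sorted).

  0 | W B1 → L1 miss [D]
  1 | W B2 → L2 miss [D]
  2 | R B1 → L1 hit [D]
  3 | R B4 → L1 miss wb→B1 [-]
  4 | W B3 → L0 miss [D]
  5 | R B5 → L2 miss wb→B2 [-]
  6 | W B5 → L2 hit [D]
  7 | R B5 → L2 hit [D]
  8 | W B5 → L2 hit [D]
  9 | W B3 → L0 hit [D]
  10 | R B3 → L0 hit [D]
  11 | W B3 → L0 hit [D]
  12 | R B3 → L0 hit [D]

DIRTY = [3, 5]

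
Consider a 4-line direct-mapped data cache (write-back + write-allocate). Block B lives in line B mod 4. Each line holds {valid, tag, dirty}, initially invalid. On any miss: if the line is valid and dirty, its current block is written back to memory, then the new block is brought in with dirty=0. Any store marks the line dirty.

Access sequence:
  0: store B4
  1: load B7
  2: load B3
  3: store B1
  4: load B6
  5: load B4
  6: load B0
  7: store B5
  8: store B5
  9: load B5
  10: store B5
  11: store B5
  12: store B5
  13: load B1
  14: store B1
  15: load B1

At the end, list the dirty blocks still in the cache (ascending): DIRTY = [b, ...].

0: W B4 -> L0 miss  d=D]
1: R B7 -> L3 miss  d=-]
2: R B3 -> L3 miss  d=-]
3: W B1 -> L1 miss  d=D]
4: R B6 -> L2 miss  d=-]
5: R B4 -> L0 hit  d=D]
6: R B0 -> L0 miss wb->B4  d=-]
7: W B5 -> L1 miss wb->B1  d=D]
8: W B5 -> L1 hit  d=D]
9: R B5 -> L1 hit  d=D]
10: W B5 -> L1 hit  d=D]
11: W B5 -> L1 hit  d=D]
12: W B5 -> L1 hit  d=D]
13: R B1 -> L1 miss wb->B5  d=-]
14: W B1 -> L1 hit  d=D]
15: R B1 -> L1 hit  d=D]

DIRTY = [1]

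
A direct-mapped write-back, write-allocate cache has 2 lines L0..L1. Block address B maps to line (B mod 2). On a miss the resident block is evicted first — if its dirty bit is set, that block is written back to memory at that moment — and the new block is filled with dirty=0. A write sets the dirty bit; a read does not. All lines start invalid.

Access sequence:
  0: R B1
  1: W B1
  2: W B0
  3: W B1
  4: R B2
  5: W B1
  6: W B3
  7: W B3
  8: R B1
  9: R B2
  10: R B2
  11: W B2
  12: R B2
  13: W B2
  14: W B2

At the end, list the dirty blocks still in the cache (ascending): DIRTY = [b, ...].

0: R B1 -> L1 miss  d=-]
1: W B1 -> L1 hit  d=D]
2: W B0 -> L0 miss  d=D]
3: W B1 -> L1 hit  d=D]
4: R B2 -> L0 miss wb->B0  d=-]
5: W B1 -> L1 hit  d=D]
6: W B3 -> L1 miss wb->B1  d=D]
7: W B3 -> L1 hit  d=D]
8: R B1 -> L1 miss wb->B3  d=-]
9: R B2 -> L0 hit  d=-]
10: R B2 -> L0 hit  d=-]
11: W B2 -> L0 hit  d=D]
12: R B2 -> L0 hit  d=D]
13: W B2 -> L0 hit  d=D]
14: W B2 -> L0 hit  d=D]

DIRTY = [2]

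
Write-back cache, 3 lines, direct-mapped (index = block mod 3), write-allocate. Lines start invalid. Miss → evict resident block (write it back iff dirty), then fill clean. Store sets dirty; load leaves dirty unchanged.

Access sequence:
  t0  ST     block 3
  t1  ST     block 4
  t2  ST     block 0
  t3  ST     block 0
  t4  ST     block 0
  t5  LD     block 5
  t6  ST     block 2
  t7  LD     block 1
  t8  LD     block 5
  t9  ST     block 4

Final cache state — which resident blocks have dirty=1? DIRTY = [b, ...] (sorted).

DIRTY = [0, 4]

  0 | W B3 → L0 miss [D]
  1 | W B4 → L1 miss [D]
  2 | W B0 → L0 miss wb→B3 [D]
  3 | W B0 → L0 hit [D]
  4 | W B0 → L0 hit [D]
  5 | R B5 → L2 miss [-]
  6 | W B2 → L2 miss [D]
  7 | R B1 → L1 miss wb→B4 [-]
  8 | R B5 → L2 miss wb→B2 [-]
  9 | W B4 → L1 miss [D]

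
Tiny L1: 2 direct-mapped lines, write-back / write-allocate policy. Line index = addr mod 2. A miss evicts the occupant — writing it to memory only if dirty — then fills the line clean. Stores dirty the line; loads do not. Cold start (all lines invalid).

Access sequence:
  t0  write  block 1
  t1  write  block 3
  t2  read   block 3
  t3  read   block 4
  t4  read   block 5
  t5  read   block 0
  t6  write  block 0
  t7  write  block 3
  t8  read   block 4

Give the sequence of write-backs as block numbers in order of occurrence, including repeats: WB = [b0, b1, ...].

WB = [1, 3, 0]

0: W B1 -> L1 miss  d=D]
1: W B3 -> L1 miss wb->B1  d=D]
2: R B3 -> L1 hit  d=D]
3: R B4 -> L0 miss  d=-]
4: R B5 -> L1 miss wb->B3  d=-]
5: R B0 -> L0 miss  d=-]
6: W B0 -> L0 hit  d=D]
7: W B3 -> L1 miss  d=D]
8: R B4 -> L0 miss wb->B0  d=-]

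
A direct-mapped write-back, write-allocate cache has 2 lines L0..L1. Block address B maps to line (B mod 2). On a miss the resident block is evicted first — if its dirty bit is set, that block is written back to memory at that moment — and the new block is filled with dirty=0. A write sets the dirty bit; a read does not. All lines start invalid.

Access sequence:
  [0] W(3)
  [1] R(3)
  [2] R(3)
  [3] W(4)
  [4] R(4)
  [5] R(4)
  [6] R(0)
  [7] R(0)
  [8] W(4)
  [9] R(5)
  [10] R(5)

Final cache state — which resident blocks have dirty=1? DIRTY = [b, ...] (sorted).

DIRTY = [4]

  0 | W B3 → L1 miss [D]
  1 | R B3 → L1 hit [D]
  2 | R B3 → L1 hit [D]
  3 | W B4 → L0 miss [D]
  4 | R B4 → L0 hit [D]
  5 | R B4 → L0 hit [D]
  6 | R B0 → L0 miss wb→B4 [-]
  7 | R B0 → L0 hit [-]
  8 | W B4 → L0 miss [D]
  9 | R B5 → L1 miss wb→B3 [-]
  10 | R B5 → L1 hit [-]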